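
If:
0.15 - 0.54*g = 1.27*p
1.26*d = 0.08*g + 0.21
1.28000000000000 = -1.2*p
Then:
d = 0.34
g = 2.79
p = -1.07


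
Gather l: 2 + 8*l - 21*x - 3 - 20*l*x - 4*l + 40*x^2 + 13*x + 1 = l*(4 - 20*x) + 40*x^2 - 8*x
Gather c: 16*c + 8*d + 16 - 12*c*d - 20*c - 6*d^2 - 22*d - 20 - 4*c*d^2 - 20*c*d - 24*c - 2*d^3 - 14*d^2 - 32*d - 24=c*(-4*d^2 - 32*d - 28) - 2*d^3 - 20*d^2 - 46*d - 28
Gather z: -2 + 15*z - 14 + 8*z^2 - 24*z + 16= 8*z^2 - 9*z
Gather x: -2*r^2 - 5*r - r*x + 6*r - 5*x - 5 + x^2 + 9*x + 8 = -2*r^2 + r + x^2 + x*(4 - r) + 3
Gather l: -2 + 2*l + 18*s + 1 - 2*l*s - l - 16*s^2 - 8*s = l*(1 - 2*s) - 16*s^2 + 10*s - 1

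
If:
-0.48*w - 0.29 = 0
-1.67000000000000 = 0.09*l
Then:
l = -18.56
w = -0.60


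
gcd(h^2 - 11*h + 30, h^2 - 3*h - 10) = h - 5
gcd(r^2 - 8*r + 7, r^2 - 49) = r - 7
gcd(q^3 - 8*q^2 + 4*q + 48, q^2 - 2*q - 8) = q^2 - 2*q - 8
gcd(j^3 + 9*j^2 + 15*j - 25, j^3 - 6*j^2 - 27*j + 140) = j + 5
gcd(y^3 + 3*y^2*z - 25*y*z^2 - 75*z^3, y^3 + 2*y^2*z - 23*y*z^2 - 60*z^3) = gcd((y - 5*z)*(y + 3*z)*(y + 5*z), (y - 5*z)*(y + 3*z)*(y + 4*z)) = y^2 - 2*y*z - 15*z^2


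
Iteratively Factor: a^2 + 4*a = (a + 4)*(a)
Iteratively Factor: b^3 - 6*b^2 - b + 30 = (b - 3)*(b^2 - 3*b - 10) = (b - 3)*(b + 2)*(b - 5)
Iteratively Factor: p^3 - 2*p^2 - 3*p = (p - 3)*(p^2 + p) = (p - 3)*(p + 1)*(p)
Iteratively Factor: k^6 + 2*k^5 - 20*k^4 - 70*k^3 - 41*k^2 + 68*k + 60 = (k + 1)*(k^5 + k^4 - 21*k^3 - 49*k^2 + 8*k + 60) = (k + 1)*(k + 2)*(k^4 - k^3 - 19*k^2 - 11*k + 30) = (k + 1)*(k + 2)*(k + 3)*(k^3 - 4*k^2 - 7*k + 10) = (k + 1)*(k + 2)^2*(k + 3)*(k^2 - 6*k + 5) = (k - 5)*(k + 1)*(k + 2)^2*(k + 3)*(k - 1)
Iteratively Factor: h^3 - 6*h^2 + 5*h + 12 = (h + 1)*(h^2 - 7*h + 12) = (h - 4)*(h + 1)*(h - 3)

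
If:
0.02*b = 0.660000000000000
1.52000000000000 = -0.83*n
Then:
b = 33.00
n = -1.83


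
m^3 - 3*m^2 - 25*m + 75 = (m - 5)*(m - 3)*(m + 5)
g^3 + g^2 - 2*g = g*(g - 1)*(g + 2)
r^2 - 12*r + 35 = (r - 7)*(r - 5)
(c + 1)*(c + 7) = c^2 + 8*c + 7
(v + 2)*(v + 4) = v^2 + 6*v + 8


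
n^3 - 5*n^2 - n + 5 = (n - 5)*(n - 1)*(n + 1)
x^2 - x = x*(x - 1)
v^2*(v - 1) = v^3 - v^2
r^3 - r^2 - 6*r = r*(r - 3)*(r + 2)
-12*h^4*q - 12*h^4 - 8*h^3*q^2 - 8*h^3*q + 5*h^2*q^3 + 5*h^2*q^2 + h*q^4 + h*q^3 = (-2*h + q)*(h + q)*(6*h + q)*(h*q + h)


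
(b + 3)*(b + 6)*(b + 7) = b^3 + 16*b^2 + 81*b + 126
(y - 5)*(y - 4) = y^2 - 9*y + 20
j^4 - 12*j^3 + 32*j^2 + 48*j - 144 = (j - 6)^2*(j - 2)*(j + 2)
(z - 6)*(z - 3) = z^2 - 9*z + 18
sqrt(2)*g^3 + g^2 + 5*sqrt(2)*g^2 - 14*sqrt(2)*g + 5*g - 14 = (g - 2)*(g + 7)*(sqrt(2)*g + 1)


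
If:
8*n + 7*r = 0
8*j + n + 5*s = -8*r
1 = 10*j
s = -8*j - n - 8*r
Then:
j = 1/10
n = 28/285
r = -32/285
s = 0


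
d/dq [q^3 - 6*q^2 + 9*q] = 3*q^2 - 12*q + 9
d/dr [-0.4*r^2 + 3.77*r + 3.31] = 3.77 - 0.8*r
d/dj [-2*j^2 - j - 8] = -4*j - 1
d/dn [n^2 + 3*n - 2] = 2*n + 3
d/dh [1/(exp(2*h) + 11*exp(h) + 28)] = (-2*exp(h) - 11)*exp(h)/(exp(2*h) + 11*exp(h) + 28)^2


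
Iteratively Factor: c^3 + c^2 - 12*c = (c - 3)*(c^2 + 4*c) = (c - 3)*(c + 4)*(c)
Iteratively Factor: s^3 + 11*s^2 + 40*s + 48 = (s + 4)*(s^2 + 7*s + 12) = (s + 3)*(s + 4)*(s + 4)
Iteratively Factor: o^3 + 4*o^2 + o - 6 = (o + 2)*(o^2 + 2*o - 3) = (o - 1)*(o + 2)*(o + 3)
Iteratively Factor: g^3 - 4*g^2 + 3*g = (g - 1)*(g^2 - 3*g) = g*(g - 1)*(g - 3)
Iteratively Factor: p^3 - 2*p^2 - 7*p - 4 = (p + 1)*(p^2 - 3*p - 4) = (p - 4)*(p + 1)*(p + 1)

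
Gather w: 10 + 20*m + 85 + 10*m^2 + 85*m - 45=10*m^2 + 105*m + 50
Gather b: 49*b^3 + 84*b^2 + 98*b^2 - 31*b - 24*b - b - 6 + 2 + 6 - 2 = 49*b^3 + 182*b^2 - 56*b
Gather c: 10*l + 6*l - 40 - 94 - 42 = 16*l - 176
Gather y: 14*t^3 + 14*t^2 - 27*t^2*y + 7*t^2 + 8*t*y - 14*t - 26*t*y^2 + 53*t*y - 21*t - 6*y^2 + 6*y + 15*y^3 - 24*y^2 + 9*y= 14*t^3 + 21*t^2 - 35*t + 15*y^3 + y^2*(-26*t - 30) + y*(-27*t^2 + 61*t + 15)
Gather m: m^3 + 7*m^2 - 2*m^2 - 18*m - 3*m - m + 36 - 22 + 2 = m^3 + 5*m^2 - 22*m + 16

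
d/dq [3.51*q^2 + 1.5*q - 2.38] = 7.02*q + 1.5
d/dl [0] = 0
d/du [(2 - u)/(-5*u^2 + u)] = (-5*u^2 + 20*u - 2)/(u^2*(25*u^2 - 10*u + 1))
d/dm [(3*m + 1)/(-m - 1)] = -2/(m + 1)^2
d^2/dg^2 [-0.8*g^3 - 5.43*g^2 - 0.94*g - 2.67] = -4.8*g - 10.86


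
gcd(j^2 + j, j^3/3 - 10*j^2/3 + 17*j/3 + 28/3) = j + 1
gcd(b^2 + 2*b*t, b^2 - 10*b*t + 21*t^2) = 1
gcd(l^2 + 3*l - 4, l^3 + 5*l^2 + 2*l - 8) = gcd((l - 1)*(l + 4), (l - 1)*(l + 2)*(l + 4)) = l^2 + 3*l - 4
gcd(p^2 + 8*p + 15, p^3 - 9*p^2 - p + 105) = p + 3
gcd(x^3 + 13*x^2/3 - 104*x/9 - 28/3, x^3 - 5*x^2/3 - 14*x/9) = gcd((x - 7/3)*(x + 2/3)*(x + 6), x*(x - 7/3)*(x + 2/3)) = x^2 - 5*x/3 - 14/9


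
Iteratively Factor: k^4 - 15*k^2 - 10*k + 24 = (k - 4)*(k^3 + 4*k^2 + k - 6) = (k - 4)*(k + 3)*(k^2 + k - 2) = (k - 4)*(k - 1)*(k + 3)*(k + 2)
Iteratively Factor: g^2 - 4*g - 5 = (g - 5)*(g + 1)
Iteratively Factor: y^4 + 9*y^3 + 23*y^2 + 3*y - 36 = (y + 4)*(y^3 + 5*y^2 + 3*y - 9) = (y + 3)*(y + 4)*(y^2 + 2*y - 3) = (y + 3)^2*(y + 4)*(y - 1)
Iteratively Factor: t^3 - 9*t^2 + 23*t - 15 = (t - 1)*(t^2 - 8*t + 15) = (t - 3)*(t - 1)*(t - 5)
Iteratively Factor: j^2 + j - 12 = (j + 4)*(j - 3)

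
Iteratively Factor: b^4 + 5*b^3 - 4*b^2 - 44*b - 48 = (b + 2)*(b^3 + 3*b^2 - 10*b - 24) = (b + 2)^2*(b^2 + b - 12) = (b + 2)^2*(b + 4)*(b - 3)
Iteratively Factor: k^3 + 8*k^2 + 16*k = (k + 4)*(k^2 + 4*k) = k*(k + 4)*(k + 4)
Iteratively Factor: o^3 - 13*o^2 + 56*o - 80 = (o - 5)*(o^2 - 8*o + 16) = (o - 5)*(o - 4)*(o - 4)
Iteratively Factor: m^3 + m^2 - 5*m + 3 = (m - 1)*(m^2 + 2*m - 3) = (m - 1)^2*(m + 3)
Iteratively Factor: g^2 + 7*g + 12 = (g + 4)*(g + 3)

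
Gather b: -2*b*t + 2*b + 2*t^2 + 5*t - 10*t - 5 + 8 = b*(2 - 2*t) + 2*t^2 - 5*t + 3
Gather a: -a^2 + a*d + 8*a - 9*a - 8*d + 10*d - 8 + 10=-a^2 + a*(d - 1) + 2*d + 2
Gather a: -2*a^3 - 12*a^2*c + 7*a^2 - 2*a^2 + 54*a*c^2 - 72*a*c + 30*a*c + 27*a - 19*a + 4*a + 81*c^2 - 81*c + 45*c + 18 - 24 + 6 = -2*a^3 + a^2*(5 - 12*c) + a*(54*c^2 - 42*c + 12) + 81*c^2 - 36*c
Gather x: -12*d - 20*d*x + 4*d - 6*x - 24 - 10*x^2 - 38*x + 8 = -8*d - 10*x^2 + x*(-20*d - 44) - 16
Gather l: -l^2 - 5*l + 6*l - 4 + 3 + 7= -l^2 + l + 6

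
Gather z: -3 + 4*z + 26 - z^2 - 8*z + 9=-z^2 - 4*z + 32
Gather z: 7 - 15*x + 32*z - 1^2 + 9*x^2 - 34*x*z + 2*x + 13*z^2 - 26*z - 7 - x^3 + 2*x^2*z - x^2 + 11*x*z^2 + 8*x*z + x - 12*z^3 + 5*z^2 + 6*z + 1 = -x^3 + 8*x^2 - 12*x - 12*z^3 + z^2*(11*x + 18) + z*(2*x^2 - 26*x + 12)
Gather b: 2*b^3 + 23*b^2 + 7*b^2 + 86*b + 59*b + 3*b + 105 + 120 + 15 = 2*b^3 + 30*b^2 + 148*b + 240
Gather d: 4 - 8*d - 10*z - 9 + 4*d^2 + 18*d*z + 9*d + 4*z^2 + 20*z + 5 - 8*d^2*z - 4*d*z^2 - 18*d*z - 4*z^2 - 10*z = d^2*(4 - 8*z) + d*(1 - 4*z^2)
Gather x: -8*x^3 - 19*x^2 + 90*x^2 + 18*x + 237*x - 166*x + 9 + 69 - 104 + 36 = -8*x^3 + 71*x^2 + 89*x + 10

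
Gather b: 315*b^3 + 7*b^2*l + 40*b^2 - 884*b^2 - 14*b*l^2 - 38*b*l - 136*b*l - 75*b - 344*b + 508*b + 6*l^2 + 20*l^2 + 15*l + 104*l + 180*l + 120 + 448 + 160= 315*b^3 + b^2*(7*l - 844) + b*(-14*l^2 - 174*l + 89) + 26*l^2 + 299*l + 728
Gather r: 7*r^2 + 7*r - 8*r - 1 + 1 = 7*r^2 - r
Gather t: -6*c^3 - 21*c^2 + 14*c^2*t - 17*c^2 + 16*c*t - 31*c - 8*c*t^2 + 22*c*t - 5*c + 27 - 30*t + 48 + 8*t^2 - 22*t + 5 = -6*c^3 - 38*c^2 - 36*c + t^2*(8 - 8*c) + t*(14*c^2 + 38*c - 52) + 80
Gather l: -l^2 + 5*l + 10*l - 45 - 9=-l^2 + 15*l - 54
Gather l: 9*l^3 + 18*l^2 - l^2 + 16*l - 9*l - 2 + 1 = 9*l^3 + 17*l^2 + 7*l - 1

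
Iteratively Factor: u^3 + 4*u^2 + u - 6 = (u + 3)*(u^2 + u - 2) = (u + 2)*(u + 3)*(u - 1)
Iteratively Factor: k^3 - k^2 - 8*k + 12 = (k + 3)*(k^2 - 4*k + 4) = (k - 2)*(k + 3)*(k - 2)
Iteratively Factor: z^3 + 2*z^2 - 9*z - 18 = (z + 2)*(z^2 - 9) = (z + 2)*(z + 3)*(z - 3)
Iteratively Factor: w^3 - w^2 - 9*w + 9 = (w - 3)*(w^2 + 2*w - 3) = (w - 3)*(w + 3)*(w - 1)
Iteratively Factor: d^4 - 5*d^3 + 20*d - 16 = (d - 4)*(d^3 - d^2 - 4*d + 4) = (d - 4)*(d - 1)*(d^2 - 4) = (d - 4)*(d - 1)*(d + 2)*(d - 2)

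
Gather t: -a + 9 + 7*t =-a + 7*t + 9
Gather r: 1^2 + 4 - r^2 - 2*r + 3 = -r^2 - 2*r + 8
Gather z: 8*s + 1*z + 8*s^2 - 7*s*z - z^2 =8*s^2 + 8*s - z^2 + z*(1 - 7*s)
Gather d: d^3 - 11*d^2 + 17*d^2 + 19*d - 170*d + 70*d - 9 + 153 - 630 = d^3 + 6*d^2 - 81*d - 486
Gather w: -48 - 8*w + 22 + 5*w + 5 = -3*w - 21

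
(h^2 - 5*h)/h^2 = (h - 5)/h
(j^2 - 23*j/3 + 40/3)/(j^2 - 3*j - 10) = (j - 8/3)/(j + 2)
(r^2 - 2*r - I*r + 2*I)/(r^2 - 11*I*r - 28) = (-r^2 + 2*r + I*r - 2*I)/(-r^2 + 11*I*r + 28)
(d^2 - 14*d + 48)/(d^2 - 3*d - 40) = (d - 6)/(d + 5)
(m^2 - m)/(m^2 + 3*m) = (m - 1)/(m + 3)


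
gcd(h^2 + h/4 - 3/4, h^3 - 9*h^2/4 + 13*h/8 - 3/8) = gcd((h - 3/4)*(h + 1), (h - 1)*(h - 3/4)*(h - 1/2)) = h - 3/4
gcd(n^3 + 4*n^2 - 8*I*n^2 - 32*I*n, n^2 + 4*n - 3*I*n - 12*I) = n + 4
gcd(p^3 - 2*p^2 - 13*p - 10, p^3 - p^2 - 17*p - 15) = p^2 - 4*p - 5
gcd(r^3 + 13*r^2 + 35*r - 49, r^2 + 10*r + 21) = r + 7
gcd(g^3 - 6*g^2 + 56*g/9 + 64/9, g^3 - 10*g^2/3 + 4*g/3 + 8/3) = g + 2/3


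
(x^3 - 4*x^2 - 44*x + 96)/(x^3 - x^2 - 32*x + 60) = (x - 8)/(x - 5)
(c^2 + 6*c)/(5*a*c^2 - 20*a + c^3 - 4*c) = c*(c + 6)/(5*a*c^2 - 20*a + c^3 - 4*c)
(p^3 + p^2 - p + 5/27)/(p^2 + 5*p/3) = p - 2/3 + 1/(9*p)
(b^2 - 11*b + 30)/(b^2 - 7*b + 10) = (b - 6)/(b - 2)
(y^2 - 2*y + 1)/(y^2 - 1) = (y - 1)/(y + 1)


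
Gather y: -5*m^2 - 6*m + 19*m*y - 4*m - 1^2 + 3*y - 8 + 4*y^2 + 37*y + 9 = -5*m^2 - 10*m + 4*y^2 + y*(19*m + 40)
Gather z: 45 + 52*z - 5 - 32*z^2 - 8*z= -32*z^2 + 44*z + 40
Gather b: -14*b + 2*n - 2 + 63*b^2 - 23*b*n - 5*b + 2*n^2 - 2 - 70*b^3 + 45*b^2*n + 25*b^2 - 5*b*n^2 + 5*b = -70*b^3 + b^2*(45*n + 88) + b*(-5*n^2 - 23*n - 14) + 2*n^2 + 2*n - 4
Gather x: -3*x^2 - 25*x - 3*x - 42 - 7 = -3*x^2 - 28*x - 49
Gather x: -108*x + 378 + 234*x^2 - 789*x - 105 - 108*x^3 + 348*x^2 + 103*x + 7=-108*x^3 + 582*x^2 - 794*x + 280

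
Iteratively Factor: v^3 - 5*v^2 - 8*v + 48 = (v - 4)*(v^2 - v - 12) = (v - 4)*(v + 3)*(v - 4)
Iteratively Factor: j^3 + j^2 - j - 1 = (j + 1)*(j^2 - 1) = (j - 1)*(j + 1)*(j + 1)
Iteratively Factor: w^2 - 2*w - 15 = (w - 5)*(w + 3)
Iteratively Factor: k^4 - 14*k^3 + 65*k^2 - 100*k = (k - 4)*(k^3 - 10*k^2 + 25*k) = k*(k - 4)*(k^2 - 10*k + 25) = k*(k - 5)*(k - 4)*(k - 5)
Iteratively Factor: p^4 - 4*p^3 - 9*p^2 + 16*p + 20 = (p - 5)*(p^3 + p^2 - 4*p - 4) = (p - 5)*(p - 2)*(p^2 + 3*p + 2) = (p - 5)*(p - 2)*(p + 2)*(p + 1)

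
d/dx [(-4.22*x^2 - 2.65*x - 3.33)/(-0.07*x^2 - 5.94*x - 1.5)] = (24.8813*x^2 + 12.1938*x - 15.8052)/(0.0049*x^4 + 0.8316*x^3 + 35.4936*x^2 + 17.82*x + 2.25)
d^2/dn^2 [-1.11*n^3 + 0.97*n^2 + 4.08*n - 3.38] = 1.94 - 6.66*n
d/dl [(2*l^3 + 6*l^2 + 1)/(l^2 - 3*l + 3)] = (2*l^4 - 12*l^3 + 34*l + 3)/(l^4 - 6*l^3 + 15*l^2 - 18*l + 9)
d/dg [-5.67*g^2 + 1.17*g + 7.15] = 1.17 - 11.34*g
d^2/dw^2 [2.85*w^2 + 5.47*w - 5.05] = 5.70000000000000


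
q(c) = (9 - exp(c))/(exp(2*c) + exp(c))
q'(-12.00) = -1464793.12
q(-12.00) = 1464783.12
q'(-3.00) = -180.32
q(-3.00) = 171.24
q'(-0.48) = -12.18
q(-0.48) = 8.37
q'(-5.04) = -1390.17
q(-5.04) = 1380.29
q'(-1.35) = -33.08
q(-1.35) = 26.78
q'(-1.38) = -34.17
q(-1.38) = 27.78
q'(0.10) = -5.65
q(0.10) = 3.39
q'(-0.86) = -19.18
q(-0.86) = 14.24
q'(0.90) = -1.60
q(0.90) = 0.77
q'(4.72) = 0.01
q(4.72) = -0.01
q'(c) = (9 - exp(c))*(-2*exp(2*c) - exp(c))/(exp(2*c) + exp(c))^2 - exp(c)/(exp(2*c) + exp(c)) = (exp(2*c) - 18*exp(c) - 9)*exp(-c)/(exp(2*c) + 2*exp(c) + 1)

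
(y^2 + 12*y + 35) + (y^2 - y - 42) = 2*y^2 + 11*y - 7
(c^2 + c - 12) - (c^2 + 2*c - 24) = 12 - c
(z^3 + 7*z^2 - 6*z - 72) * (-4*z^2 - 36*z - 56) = -4*z^5 - 64*z^4 - 284*z^3 + 112*z^2 + 2928*z + 4032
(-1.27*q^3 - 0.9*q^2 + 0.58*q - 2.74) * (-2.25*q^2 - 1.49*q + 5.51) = 2.8575*q^5 + 3.9173*q^4 - 6.9617*q^3 + 0.341800000000001*q^2 + 7.2784*q - 15.0974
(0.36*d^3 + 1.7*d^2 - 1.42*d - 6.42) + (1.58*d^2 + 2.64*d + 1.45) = 0.36*d^3 + 3.28*d^2 + 1.22*d - 4.97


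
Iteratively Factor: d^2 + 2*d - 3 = (d - 1)*(d + 3)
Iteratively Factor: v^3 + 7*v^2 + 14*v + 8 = (v + 4)*(v^2 + 3*v + 2) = (v + 1)*(v + 4)*(v + 2)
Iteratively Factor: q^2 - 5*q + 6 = (q - 2)*(q - 3)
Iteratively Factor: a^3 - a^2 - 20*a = (a - 5)*(a^2 + 4*a) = a*(a - 5)*(a + 4)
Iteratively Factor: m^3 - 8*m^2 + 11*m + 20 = (m + 1)*(m^2 - 9*m + 20) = (m - 5)*(m + 1)*(m - 4)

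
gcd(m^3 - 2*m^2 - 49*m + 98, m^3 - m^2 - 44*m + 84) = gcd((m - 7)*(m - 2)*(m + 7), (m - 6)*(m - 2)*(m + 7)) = m^2 + 5*m - 14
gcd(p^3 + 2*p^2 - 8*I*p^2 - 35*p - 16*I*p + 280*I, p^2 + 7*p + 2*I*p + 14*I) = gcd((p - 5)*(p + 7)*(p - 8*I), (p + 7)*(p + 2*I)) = p + 7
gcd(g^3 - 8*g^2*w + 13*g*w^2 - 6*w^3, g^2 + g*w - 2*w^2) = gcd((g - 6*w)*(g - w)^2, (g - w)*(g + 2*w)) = -g + w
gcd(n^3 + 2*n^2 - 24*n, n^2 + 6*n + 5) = 1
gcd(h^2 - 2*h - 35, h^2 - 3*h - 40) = h + 5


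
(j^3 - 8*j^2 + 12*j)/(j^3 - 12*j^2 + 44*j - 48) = j/(j - 4)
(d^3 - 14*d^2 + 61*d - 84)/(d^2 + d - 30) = (d^3 - 14*d^2 + 61*d - 84)/(d^2 + d - 30)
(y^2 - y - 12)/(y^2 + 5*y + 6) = (y - 4)/(y + 2)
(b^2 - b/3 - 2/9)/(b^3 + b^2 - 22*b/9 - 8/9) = (3*b - 2)/(3*b^2 + 2*b - 8)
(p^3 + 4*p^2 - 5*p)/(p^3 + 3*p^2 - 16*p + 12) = p*(p + 5)/(p^2 + 4*p - 12)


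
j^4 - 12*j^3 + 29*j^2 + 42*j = j*(j - 7)*(j - 6)*(j + 1)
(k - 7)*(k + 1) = k^2 - 6*k - 7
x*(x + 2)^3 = x^4 + 6*x^3 + 12*x^2 + 8*x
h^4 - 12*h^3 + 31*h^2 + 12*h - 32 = (h - 8)*(h - 4)*(h - 1)*(h + 1)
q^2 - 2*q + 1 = (q - 1)^2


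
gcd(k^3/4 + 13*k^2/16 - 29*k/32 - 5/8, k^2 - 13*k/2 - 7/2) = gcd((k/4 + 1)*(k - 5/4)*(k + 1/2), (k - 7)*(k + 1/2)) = k + 1/2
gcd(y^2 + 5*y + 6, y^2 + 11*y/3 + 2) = y + 3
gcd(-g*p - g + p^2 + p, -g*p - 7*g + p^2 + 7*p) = -g + p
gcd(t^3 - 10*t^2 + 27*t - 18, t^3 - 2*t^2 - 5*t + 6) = t^2 - 4*t + 3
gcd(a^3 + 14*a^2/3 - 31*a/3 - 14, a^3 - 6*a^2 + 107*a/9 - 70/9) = a - 7/3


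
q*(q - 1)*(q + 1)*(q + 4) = q^4 + 4*q^3 - q^2 - 4*q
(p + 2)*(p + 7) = p^2 + 9*p + 14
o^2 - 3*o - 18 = (o - 6)*(o + 3)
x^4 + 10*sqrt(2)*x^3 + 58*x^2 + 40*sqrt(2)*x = x*(x + sqrt(2))*(x + 4*sqrt(2))*(x + 5*sqrt(2))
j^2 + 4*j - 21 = (j - 3)*(j + 7)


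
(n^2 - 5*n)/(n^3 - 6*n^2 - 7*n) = (5 - n)/(-n^2 + 6*n + 7)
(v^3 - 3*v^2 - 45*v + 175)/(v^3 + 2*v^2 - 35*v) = (v - 5)/v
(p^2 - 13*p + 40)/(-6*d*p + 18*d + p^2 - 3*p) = (-p^2 + 13*p - 40)/(6*d*p - 18*d - p^2 + 3*p)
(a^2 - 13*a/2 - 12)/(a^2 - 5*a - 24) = (a + 3/2)/(a + 3)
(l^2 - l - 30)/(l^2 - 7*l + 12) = (l^2 - l - 30)/(l^2 - 7*l + 12)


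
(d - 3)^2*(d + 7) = d^3 + d^2 - 33*d + 63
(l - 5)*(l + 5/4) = l^2 - 15*l/4 - 25/4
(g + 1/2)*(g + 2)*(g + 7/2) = g^3 + 6*g^2 + 39*g/4 + 7/2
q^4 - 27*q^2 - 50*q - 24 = (q - 6)*(q + 1)^2*(q + 4)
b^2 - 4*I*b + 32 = (b - 8*I)*(b + 4*I)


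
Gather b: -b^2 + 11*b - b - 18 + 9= -b^2 + 10*b - 9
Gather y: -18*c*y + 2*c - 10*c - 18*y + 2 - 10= -8*c + y*(-18*c - 18) - 8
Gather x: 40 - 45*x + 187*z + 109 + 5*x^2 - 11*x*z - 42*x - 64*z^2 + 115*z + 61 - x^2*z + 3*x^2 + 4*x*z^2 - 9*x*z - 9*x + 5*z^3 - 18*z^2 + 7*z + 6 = x^2*(8 - z) + x*(4*z^2 - 20*z - 96) + 5*z^3 - 82*z^2 + 309*z + 216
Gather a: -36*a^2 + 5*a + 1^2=-36*a^2 + 5*a + 1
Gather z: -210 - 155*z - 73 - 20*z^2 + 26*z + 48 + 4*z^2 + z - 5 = -16*z^2 - 128*z - 240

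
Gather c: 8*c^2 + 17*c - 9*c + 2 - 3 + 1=8*c^2 + 8*c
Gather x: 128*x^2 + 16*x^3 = 16*x^3 + 128*x^2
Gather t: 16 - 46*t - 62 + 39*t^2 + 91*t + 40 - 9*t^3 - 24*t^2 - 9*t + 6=-9*t^3 + 15*t^2 + 36*t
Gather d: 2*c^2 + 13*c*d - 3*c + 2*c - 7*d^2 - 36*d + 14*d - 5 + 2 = 2*c^2 - c - 7*d^2 + d*(13*c - 22) - 3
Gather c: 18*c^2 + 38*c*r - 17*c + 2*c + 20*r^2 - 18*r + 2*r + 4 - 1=18*c^2 + c*(38*r - 15) + 20*r^2 - 16*r + 3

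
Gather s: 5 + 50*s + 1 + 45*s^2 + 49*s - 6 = 45*s^2 + 99*s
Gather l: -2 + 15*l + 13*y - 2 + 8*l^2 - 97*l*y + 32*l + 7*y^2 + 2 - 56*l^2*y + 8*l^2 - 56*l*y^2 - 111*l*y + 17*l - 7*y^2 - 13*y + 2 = l^2*(16 - 56*y) + l*(-56*y^2 - 208*y + 64)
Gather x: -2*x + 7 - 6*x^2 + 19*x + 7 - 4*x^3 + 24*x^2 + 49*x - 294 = -4*x^3 + 18*x^2 + 66*x - 280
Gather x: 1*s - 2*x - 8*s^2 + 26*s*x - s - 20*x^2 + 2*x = -8*s^2 + 26*s*x - 20*x^2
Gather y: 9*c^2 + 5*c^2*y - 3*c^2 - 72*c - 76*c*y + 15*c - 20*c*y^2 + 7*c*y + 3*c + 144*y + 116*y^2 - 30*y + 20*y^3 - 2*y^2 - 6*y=6*c^2 - 54*c + 20*y^3 + y^2*(114 - 20*c) + y*(5*c^2 - 69*c + 108)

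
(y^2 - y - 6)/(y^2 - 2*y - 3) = (y + 2)/(y + 1)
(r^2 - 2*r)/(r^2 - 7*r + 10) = r/(r - 5)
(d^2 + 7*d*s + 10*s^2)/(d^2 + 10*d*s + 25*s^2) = (d + 2*s)/(d + 5*s)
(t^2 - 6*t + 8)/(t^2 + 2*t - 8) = (t - 4)/(t + 4)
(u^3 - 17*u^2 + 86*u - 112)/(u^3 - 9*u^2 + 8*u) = (u^2 - 9*u + 14)/(u*(u - 1))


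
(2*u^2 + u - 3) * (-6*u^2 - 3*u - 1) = -12*u^4 - 12*u^3 + 13*u^2 + 8*u + 3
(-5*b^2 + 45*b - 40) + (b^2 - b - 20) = -4*b^2 + 44*b - 60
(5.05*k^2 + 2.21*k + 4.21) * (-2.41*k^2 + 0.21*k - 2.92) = -12.1705*k^4 - 4.2656*k^3 - 24.428*k^2 - 5.5691*k - 12.2932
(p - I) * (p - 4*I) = p^2 - 5*I*p - 4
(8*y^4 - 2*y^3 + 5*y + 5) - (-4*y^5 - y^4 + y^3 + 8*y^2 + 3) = 4*y^5 + 9*y^4 - 3*y^3 - 8*y^2 + 5*y + 2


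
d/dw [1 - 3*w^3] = -9*w^2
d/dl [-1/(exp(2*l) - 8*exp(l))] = 2*(exp(l) - 4)*exp(-l)/(exp(l) - 8)^2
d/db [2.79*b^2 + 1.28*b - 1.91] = 5.58*b + 1.28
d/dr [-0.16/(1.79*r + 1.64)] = 0.2864/(1.79*r + 1.64)^2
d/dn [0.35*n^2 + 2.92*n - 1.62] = 0.7*n + 2.92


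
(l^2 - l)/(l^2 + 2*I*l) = (l - 1)/(l + 2*I)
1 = 1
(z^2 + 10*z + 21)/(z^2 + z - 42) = (z + 3)/(z - 6)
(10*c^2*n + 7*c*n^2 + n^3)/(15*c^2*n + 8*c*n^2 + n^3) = (2*c + n)/(3*c + n)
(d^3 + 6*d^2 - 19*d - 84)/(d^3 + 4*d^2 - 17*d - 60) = (d + 7)/(d + 5)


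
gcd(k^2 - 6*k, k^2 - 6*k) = k^2 - 6*k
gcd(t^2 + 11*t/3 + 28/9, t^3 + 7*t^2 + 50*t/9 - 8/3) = t + 4/3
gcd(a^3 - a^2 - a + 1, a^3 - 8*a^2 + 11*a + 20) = a + 1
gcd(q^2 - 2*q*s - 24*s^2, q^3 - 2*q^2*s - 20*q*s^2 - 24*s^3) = q - 6*s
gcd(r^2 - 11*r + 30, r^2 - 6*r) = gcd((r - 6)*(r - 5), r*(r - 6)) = r - 6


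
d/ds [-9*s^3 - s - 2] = -27*s^2 - 1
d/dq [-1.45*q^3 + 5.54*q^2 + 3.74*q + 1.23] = -4.35*q^2 + 11.08*q + 3.74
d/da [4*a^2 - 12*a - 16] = 8*a - 12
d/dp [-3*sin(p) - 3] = -3*cos(p)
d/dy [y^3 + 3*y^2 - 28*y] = 3*y^2 + 6*y - 28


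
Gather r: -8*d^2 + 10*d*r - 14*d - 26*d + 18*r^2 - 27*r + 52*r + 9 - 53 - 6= -8*d^2 - 40*d + 18*r^2 + r*(10*d + 25) - 50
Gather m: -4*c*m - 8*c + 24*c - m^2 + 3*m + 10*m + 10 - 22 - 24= 16*c - m^2 + m*(13 - 4*c) - 36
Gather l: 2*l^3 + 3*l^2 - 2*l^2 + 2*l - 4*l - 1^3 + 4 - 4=2*l^3 + l^2 - 2*l - 1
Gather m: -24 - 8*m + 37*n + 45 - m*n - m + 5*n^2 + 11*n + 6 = m*(-n - 9) + 5*n^2 + 48*n + 27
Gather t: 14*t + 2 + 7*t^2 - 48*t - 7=7*t^2 - 34*t - 5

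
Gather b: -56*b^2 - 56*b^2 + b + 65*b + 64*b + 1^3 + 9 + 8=-112*b^2 + 130*b + 18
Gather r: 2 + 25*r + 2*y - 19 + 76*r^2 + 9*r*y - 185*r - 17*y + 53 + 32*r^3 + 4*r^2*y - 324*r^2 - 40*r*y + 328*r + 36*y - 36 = 32*r^3 + r^2*(4*y - 248) + r*(168 - 31*y) + 21*y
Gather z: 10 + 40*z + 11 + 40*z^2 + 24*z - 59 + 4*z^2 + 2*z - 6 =44*z^2 + 66*z - 44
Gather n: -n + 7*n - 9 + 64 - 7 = 6*n + 48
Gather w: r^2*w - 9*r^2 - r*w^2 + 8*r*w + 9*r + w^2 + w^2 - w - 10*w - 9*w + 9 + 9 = -9*r^2 + 9*r + w^2*(2 - r) + w*(r^2 + 8*r - 20) + 18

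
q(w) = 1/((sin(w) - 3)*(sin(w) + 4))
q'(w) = -cos(w)/((sin(w) - 3)*(sin(w) + 4)^2) - cos(w)/((sin(w) - 3)^2*(sin(w) + 4))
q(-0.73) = -0.08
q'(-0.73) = 0.00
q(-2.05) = -0.08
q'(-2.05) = -0.00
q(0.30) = -0.09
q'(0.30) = -0.01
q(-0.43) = -0.08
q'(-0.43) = -0.00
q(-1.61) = -0.08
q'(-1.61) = -0.00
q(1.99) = -0.10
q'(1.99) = 0.01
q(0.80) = -0.09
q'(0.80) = -0.01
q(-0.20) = -0.08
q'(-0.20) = -0.00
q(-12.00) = -0.09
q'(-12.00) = -0.01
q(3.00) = -0.08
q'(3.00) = 0.01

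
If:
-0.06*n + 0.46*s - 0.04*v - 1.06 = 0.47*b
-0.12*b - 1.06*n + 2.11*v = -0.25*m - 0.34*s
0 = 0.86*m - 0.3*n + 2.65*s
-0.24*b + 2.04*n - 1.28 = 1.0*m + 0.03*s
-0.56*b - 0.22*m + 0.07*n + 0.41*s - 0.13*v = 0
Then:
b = -5.65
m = 10.05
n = 4.85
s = -2.71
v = 1.36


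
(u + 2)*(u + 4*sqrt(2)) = u^2 + 2*u + 4*sqrt(2)*u + 8*sqrt(2)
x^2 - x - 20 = (x - 5)*(x + 4)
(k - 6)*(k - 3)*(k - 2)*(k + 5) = k^4 - 6*k^3 - 19*k^2 + 144*k - 180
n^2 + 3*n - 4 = (n - 1)*(n + 4)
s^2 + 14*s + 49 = (s + 7)^2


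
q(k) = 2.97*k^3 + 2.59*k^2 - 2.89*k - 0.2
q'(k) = 8.91*k^2 + 5.18*k - 2.89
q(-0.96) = 2.33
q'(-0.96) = 0.35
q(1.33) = 7.53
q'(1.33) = 19.76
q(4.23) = 258.71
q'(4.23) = 178.45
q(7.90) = 1602.94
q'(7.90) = 594.11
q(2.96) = 90.96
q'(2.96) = 90.51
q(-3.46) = -82.22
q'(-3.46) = 85.85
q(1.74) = 18.26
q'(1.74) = 33.10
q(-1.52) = -0.25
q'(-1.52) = 9.82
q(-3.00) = -48.41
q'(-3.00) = 61.76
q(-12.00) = -4724.72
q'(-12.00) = 1217.99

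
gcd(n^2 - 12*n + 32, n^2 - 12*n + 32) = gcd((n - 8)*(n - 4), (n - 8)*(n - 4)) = n^2 - 12*n + 32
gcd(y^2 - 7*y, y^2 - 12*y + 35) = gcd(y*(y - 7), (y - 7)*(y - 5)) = y - 7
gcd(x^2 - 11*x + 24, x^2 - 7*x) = 1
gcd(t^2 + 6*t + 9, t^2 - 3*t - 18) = t + 3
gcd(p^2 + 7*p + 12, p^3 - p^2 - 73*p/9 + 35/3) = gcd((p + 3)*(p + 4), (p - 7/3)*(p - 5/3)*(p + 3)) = p + 3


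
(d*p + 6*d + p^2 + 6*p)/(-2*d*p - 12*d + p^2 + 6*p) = (d + p)/(-2*d + p)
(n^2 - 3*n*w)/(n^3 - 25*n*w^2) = (n - 3*w)/(n^2 - 25*w^2)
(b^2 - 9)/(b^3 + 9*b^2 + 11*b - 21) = (b - 3)/(b^2 + 6*b - 7)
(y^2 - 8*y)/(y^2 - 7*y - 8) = y/(y + 1)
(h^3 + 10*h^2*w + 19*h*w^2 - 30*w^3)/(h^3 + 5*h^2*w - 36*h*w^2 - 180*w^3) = (-h + w)/(-h + 6*w)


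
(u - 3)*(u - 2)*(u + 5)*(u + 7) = u^4 + 7*u^3 - 19*u^2 - 103*u + 210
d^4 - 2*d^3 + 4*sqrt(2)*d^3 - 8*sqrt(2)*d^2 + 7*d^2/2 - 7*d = d*(d - 2)*(d + sqrt(2)/2)*(d + 7*sqrt(2)/2)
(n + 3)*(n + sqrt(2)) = n^2 + sqrt(2)*n + 3*n + 3*sqrt(2)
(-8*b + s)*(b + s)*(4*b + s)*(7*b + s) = -224*b^4 - 284*b^3*s - 57*b^2*s^2 + 4*b*s^3 + s^4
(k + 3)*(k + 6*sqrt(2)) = k^2 + 3*k + 6*sqrt(2)*k + 18*sqrt(2)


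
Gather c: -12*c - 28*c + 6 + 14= 20 - 40*c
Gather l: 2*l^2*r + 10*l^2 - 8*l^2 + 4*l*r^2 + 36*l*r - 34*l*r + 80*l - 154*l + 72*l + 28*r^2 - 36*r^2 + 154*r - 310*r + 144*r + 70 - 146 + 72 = l^2*(2*r + 2) + l*(4*r^2 + 2*r - 2) - 8*r^2 - 12*r - 4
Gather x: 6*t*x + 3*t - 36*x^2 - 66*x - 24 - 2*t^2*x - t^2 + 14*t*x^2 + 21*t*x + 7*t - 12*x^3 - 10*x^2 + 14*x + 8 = -t^2 + 10*t - 12*x^3 + x^2*(14*t - 46) + x*(-2*t^2 + 27*t - 52) - 16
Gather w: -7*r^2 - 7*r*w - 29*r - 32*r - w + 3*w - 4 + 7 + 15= -7*r^2 - 61*r + w*(2 - 7*r) + 18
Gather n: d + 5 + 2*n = d + 2*n + 5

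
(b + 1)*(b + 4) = b^2 + 5*b + 4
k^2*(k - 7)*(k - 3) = k^4 - 10*k^3 + 21*k^2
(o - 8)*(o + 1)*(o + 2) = o^3 - 5*o^2 - 22*o - 16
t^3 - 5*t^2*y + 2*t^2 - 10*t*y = t*(t + 2)*(t - 5*y)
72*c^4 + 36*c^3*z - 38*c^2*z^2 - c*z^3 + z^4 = (-6*c + z)*(-2*c + z)*(c + z)*(6*c + z)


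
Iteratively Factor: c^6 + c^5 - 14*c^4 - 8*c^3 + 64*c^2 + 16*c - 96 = (c - 2)*(c^5 + 3*c^4 - 8*c^3 - 24*c^2 + 16*c + 48) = (c - 2)*(c + 2)*(c^4 + c^3 - 10*c^2 - 4*c + 24) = (c - 2)^2*(c + 2)*(c^3 + 3*c^2 - 4*c - 12) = (c - 2)^3*(c + 2)*(c^2 + 5*c + 6) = (c - 2)^3*(c + 2)^2*(c + 3)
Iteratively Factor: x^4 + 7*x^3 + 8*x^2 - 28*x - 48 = (x + 3)*(x^3 + 4*x^2 - 4*x - 16) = (x - 2)*(x + 3)*(x^2 + 6*x + 8) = (x - 2)*(x + 3)*(x + 4)*(x + 2)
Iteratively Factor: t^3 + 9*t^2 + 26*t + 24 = (t + 2)*(t^2 + 7*t + 12) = (t + 2)*(t + 3)*(t + 4)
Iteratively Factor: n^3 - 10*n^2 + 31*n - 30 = (n - 3)*(n^2 - 7*n + 10) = (n - 3)*(n - 2)*(n - 5)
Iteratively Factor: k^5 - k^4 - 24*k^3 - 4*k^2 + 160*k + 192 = (k + 2)*(k^4 - 3*k^3 - 18*k^2 + 32*k + 96) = (k - 4)*(k + 2)*(k^3 + k^2 - 14*k - 24) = (k - 4)*(k + 2)^2*(k^2 - k - 12) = (k - 4)^2*(k + 2)^2*(k + 3)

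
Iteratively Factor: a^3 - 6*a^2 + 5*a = (a)*(a^2 - 6*a + 5) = a*(a - 1)*(a - 5)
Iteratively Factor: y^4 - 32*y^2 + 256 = (y - 4)*(y^3 + 4*y^2 - 16*y - 64) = (y - 4)*(y + 4)*(y^2 - 16) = (y - 4)^2*(y + 4)*(y + 4)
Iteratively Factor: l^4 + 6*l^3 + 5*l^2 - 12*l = (l)*(l^3 + 6*l^2 + 5*l - 12) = l*(l + 4)*(l^2 + 2*l - 3) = l*(l - 1)*(l + 4)*(l + 3)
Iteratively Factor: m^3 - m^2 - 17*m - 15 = (m - 5)*(m^2 + 4*m + 3) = (m - 5)*(m + 1)*(m + 3)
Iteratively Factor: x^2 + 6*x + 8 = (x + 4)*(x + 2)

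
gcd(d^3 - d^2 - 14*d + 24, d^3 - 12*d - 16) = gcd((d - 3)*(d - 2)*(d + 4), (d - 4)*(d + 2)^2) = 1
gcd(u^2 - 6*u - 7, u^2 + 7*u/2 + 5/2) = u + 1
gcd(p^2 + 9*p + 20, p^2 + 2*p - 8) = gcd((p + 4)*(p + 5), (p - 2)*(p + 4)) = p + 4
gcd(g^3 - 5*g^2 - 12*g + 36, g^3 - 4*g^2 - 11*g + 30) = g^2 + g - 6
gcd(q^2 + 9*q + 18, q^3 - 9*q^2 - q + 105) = q + 3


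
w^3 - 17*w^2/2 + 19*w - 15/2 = (w - 5)*(w - 3)*(w - 1/2)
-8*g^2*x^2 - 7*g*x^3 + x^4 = x^2*(-8*g + x)*(g + x)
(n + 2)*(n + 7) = n^2 + 9*n + 14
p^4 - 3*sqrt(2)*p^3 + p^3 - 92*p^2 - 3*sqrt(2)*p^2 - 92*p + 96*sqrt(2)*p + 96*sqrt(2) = (p + 1)*(p - 8*sqrt(2))*(p - sqrt(2))*(p + 6*sqrt(2))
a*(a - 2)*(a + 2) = a^3 - 4*a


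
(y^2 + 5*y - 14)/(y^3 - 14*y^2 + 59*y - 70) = (y + 7)/(y^2 - 12*y + 35)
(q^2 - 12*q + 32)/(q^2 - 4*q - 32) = (q - 4)/(q + 4)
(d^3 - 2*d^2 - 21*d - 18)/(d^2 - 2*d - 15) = (d^2 - 5*d - 6)/(d - 5)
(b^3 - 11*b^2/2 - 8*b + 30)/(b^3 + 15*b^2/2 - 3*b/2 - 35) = (b - 6)/(b + 7)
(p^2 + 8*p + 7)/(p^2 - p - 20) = (p^2 + 8*p + 7)/(p^2 - p - 20)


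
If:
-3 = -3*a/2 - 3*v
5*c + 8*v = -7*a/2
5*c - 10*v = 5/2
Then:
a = 41/11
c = -27/22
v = -19/22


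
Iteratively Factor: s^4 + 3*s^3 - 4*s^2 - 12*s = (s + 3)*(s^3 - 4*s) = s*(s + 3)*(s^2 - 4) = s*(s + 2)*(s + 3)*(s - 2)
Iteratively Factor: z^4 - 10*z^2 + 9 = (z - 1)*(z^3 + z^2 - 9*z - 9) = (z - 3)*(z - 1)*(z^2 + 4*z + 3) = (z - 3)*(z - 1)*(z + 3)*(z + 1)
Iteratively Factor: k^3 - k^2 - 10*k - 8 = (k + 1)*(k^2 - 2*k - 8) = (k + 1)*(k + 2)*(k - 4)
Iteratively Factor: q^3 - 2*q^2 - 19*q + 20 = (q + 4)*(q^2 - 6*q + 5) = (q - 5)*(q + 4)*(q - 1)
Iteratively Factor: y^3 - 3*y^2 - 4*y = (y + 1)*(y^2 - 4*y) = (y - 4)*(y + 1)*(y)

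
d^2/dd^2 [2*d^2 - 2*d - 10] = 4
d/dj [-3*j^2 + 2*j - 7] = 2 - 6*j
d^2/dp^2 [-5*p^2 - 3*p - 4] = -10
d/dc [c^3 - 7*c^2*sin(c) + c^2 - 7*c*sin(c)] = -7*c^2*cos(c) + 3*c^2 - 14*c*sin(c) - 7*c*cos(c) + 2*c - 7*sin(c)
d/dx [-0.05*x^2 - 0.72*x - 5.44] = -0.1*x - 0.72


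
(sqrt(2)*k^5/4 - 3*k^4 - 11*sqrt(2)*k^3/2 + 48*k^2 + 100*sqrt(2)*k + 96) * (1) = sqrt(2)*k^5/4 - 3*k^4 - 11*sqrt(2)*k^3/2 + 48*k^2 + 100*sqrt(2)*k + 96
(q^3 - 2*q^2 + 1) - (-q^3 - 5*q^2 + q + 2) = 2*q^3 + 3*q^2 - q - 1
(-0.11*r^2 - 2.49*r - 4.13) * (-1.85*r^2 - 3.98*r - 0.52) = 0.2035*r^4 + 5.0443*r^3 + 17.6079*r^2 + 17.7322*r + 2.1476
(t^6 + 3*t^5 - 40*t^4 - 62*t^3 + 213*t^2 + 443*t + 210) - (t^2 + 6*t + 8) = t^6 + 3*t^5 - 40*t^4 - 62*t^3 + 212*t^2 + 437*t + 202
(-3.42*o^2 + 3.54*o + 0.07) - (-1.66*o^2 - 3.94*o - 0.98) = -1.76*o^2 + 7.48*o + 1.05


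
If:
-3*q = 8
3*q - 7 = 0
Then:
No Solution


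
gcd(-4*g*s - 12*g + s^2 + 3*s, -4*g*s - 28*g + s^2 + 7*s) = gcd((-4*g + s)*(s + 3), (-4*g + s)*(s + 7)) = -4*g + s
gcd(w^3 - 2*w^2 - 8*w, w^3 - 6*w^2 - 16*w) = w^2 + 2*w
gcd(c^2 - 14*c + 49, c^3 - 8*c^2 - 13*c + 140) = c - 7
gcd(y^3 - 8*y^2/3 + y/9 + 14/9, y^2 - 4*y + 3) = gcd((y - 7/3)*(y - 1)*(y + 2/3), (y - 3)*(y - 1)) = y - 1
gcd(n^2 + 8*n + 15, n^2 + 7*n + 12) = n + 3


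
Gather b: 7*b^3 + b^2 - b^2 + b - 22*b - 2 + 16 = 7*b^3 - 21*b + 14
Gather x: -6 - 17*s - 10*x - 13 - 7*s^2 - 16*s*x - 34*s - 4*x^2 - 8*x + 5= -7*s^2 - 51*s - 4*x^2 + x*(-16*s - 18) - 14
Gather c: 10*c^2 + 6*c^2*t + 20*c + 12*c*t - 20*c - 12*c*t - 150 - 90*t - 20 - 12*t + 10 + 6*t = c^2*(6*t + 10) - 96*t - 160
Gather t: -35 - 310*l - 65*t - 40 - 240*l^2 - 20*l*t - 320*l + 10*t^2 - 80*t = -240*l^2 - 630*l + 10*t^2 + t*(-20*l - 145) - 75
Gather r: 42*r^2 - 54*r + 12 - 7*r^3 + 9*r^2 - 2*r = -7*r^3 + 51*r^2 - 56*r + 12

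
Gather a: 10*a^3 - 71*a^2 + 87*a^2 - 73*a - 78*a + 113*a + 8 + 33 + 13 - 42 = 10*a^3 + 16*a^2 - 38*a + 12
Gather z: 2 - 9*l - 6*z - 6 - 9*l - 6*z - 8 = -18*l - 12*z - 12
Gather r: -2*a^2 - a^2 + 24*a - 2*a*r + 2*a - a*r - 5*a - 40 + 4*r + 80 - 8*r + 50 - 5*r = -3*a^2 + 21*a + r*(-3*a - 9) + 90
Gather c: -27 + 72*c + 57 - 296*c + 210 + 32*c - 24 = 216 - 192*c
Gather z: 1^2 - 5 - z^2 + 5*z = -z^2 + 5*z - 4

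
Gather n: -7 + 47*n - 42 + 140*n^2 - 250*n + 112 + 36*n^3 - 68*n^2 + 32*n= 36*n^3 + 72*n^2 - 171*n + 63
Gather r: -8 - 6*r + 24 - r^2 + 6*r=16 - r^2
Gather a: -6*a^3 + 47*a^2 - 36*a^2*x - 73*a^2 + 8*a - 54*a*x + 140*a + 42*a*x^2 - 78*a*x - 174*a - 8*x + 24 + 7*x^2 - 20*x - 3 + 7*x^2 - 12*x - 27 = -6*a^3 + a^2*(-36*x - 26) + a*(42*x^2 - 132*x - 26) + 14*x^2 - 40*x - 6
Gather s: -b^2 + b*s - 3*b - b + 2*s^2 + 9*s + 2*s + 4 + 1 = -b^2 - 4*b + 2*s^2 + s*(b + 11) + 5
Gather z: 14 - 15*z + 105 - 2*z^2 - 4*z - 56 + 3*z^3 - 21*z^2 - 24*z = 3*z^3 - 23*z^2 - 43*z + 63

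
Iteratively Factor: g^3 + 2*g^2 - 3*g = (g - 1)*(g^2 + 3*g) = g*(g - 1)*(g + 3)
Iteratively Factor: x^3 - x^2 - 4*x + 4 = (x - 2)*(x^2 + x - 2) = (x - 2)*(x - 1)*(x + 2)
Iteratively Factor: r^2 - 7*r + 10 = (r - 2)*(r - 5)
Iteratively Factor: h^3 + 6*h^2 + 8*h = (h)*(h^2 + 6*h + 8) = h*(h + 2)*(h + 4)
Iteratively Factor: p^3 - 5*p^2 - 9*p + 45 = (p - 5)*(p^2 - 9) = (p - 5)*(p + 3)*(p - 3)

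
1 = 1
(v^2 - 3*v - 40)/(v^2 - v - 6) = (-v^2 + 3*v + 40)/(-v^2 + v + 6)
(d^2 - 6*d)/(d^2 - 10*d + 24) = d/(d - 4)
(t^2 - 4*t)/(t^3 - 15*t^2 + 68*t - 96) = t/(t^2 - 11*t + 24)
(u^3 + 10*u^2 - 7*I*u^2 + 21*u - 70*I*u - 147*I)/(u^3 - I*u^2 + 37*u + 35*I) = (u^2 + 10*u + 21)/(u^2 + 6*I*u - 5)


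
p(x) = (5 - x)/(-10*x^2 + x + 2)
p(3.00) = -0.02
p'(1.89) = 0.14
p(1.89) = -0.10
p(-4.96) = -0.04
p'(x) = (5 - x)*(20*x - 1)/(-10*x^2 + x + 2)^2 - 1/(-10*x^2 + x + 2)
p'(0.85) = 3.70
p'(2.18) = 0.09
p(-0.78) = -1.19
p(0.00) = 2.50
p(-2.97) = -0.09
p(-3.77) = -0.06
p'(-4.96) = -0.01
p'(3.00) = 0.03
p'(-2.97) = -0.05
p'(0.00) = -1.75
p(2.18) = -0.07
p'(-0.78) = -3.85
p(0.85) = -0.95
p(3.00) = -0.02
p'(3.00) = 0.03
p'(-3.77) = -0.03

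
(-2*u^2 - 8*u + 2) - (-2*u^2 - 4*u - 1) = 3 - 4*u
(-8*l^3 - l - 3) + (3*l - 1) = -8*l^3 + 2*l - 4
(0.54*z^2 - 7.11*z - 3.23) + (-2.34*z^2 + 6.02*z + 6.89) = -1.8*z^2 - 1.09*z + 3.66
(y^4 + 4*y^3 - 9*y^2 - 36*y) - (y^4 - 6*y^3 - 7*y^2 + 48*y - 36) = 10*y^3 - 2*y^2 - 84*y + 36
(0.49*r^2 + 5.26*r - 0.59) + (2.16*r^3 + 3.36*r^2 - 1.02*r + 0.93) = 2.16*r^3 + 3.85*r^2 + 4.24*r + 0.34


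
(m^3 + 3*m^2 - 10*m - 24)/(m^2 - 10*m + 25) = (m^3 + 3*m^2 - 10*m - 24)/(m^2 - 10*m + 25)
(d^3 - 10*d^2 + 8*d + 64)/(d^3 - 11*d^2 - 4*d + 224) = (d^2 - 2*d - 8)/(d^2 - 3*d - 28)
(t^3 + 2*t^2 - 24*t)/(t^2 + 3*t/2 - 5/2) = 2*t*(t^2 + 2*t - 24)/(2*t^2 + 3*t - 5)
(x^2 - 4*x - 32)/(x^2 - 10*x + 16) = (x + 4)/(x - 2)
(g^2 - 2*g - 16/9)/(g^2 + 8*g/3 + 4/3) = (g - 8/3)/(g + 2)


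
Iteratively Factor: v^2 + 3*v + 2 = (v + 1)*(v + 2)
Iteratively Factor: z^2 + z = (z)*(z + 1)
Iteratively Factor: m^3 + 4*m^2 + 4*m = (m + 2)*(m^2 + 2*m) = m*(m + 2)*(m + 2)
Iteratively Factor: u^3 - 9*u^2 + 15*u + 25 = (u + 1)*(u^2 - 10*u + 25) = (u - 5)*(u + 1)*(u - 5)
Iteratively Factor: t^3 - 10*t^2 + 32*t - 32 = (t - 2)*(t^2 - 8*t + 16) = (t - 4)*(t - 2)*(t - 4)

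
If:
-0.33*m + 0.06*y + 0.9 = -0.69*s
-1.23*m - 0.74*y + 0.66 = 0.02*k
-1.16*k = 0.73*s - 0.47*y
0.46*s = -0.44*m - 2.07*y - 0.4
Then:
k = 0.60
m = 0.58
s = -1.02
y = -0.09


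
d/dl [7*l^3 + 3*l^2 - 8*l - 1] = 21*l^2 + 6*l - 8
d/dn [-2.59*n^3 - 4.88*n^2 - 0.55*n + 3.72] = -7.77*n^2 - 9.76*n - 0.55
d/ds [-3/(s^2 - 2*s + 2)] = 6*(s - 1)/(s^2 - 2*s + 2)^2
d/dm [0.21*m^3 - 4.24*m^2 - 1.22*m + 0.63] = 0.63*m^2 - 8.48*m - 1.22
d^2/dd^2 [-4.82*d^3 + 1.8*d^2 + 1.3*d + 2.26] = 3.6 - 28.92*d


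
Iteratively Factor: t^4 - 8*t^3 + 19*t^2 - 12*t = (t)*(t^3 - 8*t^2 + 19*t - 12) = t*(t - 1)*(t^2 - 7*t + 12) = t*(t - 4)*(t - 1)*(t - 3)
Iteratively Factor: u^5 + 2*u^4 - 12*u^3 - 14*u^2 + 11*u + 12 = (u - 1)*(u^4 + 3*u^3 - 9*u^2 - 23*u - 12) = (u - 3)*(u - 1)*(u^3 + 6*u^2 + 9*u + 4) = (u - 3)*(u - 1)*(u + 1)*(u^2 + 5*u + 4) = (u - 3)*(u - 1)*(u + 1)*(u + 4)*(u + 1)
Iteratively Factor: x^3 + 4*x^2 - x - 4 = (x + 1)*(x^2 + 3*x - 4) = (x - 1)*(x + 1)*(x + 4)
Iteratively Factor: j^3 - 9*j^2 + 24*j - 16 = (j - 1)*(j^2 - 8*j + 16) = (j - 4)*(j - 1)*(j - 4)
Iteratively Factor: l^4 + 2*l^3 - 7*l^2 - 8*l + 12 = (l + 3)*(l^3 - l^2 - 4*l + 4) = (l - 1)*(l + 3)*(l^2 - 4) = (l - 1)*(l + 2)*(l + 3)*(l - 2)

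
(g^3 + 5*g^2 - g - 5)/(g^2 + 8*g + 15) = (g^2 - 1)/(g + 3)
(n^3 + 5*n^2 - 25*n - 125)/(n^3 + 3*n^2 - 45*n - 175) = (n - 5)/(n - 7)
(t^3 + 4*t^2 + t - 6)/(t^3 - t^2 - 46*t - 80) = (t^2 + 2*t - 3)/(t^2 - 3*t - 40)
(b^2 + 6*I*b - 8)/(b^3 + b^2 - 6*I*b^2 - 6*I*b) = (b^2 + 6*I*b - 8)/(b*(b^2 + b - 6*I*b - 6*I))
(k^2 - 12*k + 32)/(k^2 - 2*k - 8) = (k - 8)/(k + 2)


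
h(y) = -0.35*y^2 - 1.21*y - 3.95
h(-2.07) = -2.95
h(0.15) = -4.14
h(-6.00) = -9.29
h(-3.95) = -4.63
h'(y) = -0.7*y - 1.21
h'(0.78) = -1.76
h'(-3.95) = 1.56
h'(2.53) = -2.98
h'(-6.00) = 2.99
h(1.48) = -6.51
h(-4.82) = -6.25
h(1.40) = -6.33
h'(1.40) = -2.19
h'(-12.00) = 7.19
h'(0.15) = -1.32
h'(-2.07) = 0.24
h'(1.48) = -2.25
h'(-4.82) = 2.16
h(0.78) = -5.11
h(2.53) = -9.25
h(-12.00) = -39.83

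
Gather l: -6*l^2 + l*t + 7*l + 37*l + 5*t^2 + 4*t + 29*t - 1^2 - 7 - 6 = -6*l^2 + l*(t + 44) + 5*t^2 + 33*t - 14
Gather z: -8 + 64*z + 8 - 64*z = 0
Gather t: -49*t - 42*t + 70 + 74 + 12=156 - 91*t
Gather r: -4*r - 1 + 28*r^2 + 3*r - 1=28*r^2 - r - 2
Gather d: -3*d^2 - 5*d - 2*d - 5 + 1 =-3*d^2 - 7*d - 4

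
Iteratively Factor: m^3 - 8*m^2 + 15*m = (m - 5)*(m^2 - 3*m) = m*(m - 5)*(m - 3)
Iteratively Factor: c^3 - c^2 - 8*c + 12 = (c + 3)*(c^2 - 4*c + 4) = (c - 2)*(c + 3)*(c - 2)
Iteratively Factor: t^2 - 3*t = (t)*(t - 3)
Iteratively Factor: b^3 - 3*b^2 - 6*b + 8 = (b + 2)*(b^2 - 5*b + 4) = (b - 4)*(b + 2)*(b - 1)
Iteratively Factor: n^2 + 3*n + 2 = (n + 1)*(n + 2)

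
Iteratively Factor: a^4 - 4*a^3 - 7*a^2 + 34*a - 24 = (a + 3)*(a^3 - 7*a^2 + 14*a - 8) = (a - 1)*(a + 3)*(a^2 - 6*a + 8) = (a - 2)*(a - 1)*(a + 3)*(a - 4)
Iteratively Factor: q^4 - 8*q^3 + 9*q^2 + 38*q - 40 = (q + 2)*(q^3 - 10*q^2 + 29*q - 20) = (q - 5)*(q + 2)*(q^2 - 5*q + 4) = (q - 5)*(q - 4)*(q + 2)*(q - 1)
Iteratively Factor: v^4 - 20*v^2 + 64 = (v + 2)*(v^3 - 2*v^2 - 16*v + 32) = (v + 2)*(v + 4)*(v^2 - 6*v + 8) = (v - 2)*(v + 2)*(v + 4)*(v - 4)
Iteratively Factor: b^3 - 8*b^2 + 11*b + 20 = (b - 4)*(b^2 - 4*b - 5) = (b - 4)*(b + 1)*(b - 5)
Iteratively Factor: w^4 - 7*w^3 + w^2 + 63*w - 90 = (w - 3)*(w^3 - 4*w^2 - 11*w + 30) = (w - 3)*(w + 3)*(w^2 - 7*w + 10) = (w - 5)*(w - 3)*(w + 3)*(w - 2)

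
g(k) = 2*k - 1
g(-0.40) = -1.80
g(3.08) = 5.16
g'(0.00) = 2.00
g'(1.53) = 2.00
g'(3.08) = 2.00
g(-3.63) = -8.26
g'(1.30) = 2.00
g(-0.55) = -2.10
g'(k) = 2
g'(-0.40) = 2.00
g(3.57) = 6.14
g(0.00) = -1.00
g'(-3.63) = 2.00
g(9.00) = 17.00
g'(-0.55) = 2.00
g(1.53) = 2.06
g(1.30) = 1.60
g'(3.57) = 2.00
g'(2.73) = 2.00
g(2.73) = 4.46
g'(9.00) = 2.00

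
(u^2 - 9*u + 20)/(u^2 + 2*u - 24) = (u - 5)/(u + 6)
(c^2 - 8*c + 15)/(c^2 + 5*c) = (c^2 - 8*c + 15)/(c*(c + 5))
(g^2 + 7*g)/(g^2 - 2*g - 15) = g*(g + 7)/(g^2 - 2*g - 15)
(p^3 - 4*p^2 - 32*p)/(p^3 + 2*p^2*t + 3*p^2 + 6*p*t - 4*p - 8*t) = p*(p - 8)/(p^2 + 2*p*t - p - 2*t)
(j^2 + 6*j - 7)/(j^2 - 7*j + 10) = (j^2 + 6*j - 7)/(j^2 - 7*j + 10)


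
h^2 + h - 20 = (h - 4)*(h + 5)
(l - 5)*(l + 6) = l^2 + l - 30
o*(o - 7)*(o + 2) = o^3 - 5*o^2 - 14*o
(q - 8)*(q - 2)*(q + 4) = q^3 - 6*q^2 - 24*q + 64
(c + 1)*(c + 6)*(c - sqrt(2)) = c^3 - sqrt(2)*c^2 + 7*c^2 - 7*sqrt(2)*c + 6*c - 6*sqrt(2)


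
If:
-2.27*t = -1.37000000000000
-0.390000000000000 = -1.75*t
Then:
No Solution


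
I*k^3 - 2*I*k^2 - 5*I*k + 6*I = (k - 3)*(k + 2)*(I*k - I)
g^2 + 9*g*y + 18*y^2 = (g + 3*y)*(g + 6*y)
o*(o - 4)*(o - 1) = o^3 - 5*o^2 + 4*o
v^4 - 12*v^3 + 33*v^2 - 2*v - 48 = (v - 8)*(v - 3)*(v - 2)*(v + 1)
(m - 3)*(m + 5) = m^2 + 2*m - 15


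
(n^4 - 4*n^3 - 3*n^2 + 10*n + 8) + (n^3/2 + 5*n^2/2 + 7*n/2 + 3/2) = n^4 - 7*n^3/2 - n^2/2 + 27*n/2 + 19/2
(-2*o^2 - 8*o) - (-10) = -2*o^2 - 8*o + 10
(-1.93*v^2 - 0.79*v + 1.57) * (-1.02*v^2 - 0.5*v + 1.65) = 1.9686*v^4 + 1.7708*v^3 - 4.3909*v^2 - 2.0885*v + 2.5905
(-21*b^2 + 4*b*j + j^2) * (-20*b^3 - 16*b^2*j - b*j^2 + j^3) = 420*b^5 + 256*b^4*j - 63*b^3*j^2 - 41*b^2*j^3 + 3*b*j^4 + j^5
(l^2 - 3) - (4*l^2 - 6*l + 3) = -3*l^2 + 6*l - 6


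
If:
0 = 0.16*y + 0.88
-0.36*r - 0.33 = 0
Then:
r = -0.92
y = -5.50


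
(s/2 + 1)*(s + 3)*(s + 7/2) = s^3/2 + 17*s^2/4 + 47*s/4 + 21/2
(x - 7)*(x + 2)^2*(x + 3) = x^4 - 33*x^2 - 100*x - 84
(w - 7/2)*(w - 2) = w^2 - 11*w/2 + 7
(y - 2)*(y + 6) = y^2 + 4*y - 12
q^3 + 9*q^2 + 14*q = q*(q + 2)*(q + 7)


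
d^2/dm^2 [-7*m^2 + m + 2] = -14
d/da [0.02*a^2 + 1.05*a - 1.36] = 0.04*a + 1.05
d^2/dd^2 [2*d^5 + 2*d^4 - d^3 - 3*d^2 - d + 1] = 40*d^3 + 24*d^2 - 6*d - 6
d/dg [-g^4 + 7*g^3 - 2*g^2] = g*(-4*g^2 + 21*g - 4)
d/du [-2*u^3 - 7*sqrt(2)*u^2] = 2*u*(-3*u - 7*sqrt(2))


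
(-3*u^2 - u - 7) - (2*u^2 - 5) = -5*u^2 - u - 2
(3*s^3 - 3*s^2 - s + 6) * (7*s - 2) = 21*s^4 - 27*s^3 - s^2 + 44*s - 12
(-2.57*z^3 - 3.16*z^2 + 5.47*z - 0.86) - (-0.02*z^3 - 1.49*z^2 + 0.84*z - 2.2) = -2.55*z^3 - 1.67*z^2 + 4.63*z + 1.34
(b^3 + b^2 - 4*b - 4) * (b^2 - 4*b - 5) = b^5 - 3*b^4 - 13*b^3 + 7*b^2 + 36*b + 20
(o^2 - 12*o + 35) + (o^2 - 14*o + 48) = 2*o^2 - 26*o + 83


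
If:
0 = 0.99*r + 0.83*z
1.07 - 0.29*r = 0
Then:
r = 3.69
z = -4.40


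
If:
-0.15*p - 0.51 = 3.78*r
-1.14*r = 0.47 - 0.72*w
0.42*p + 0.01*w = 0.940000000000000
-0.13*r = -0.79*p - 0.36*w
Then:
No Solution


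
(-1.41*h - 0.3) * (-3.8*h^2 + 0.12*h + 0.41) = 5.358*h^3 + 0.9708*h^2 - 0.6141*h - 0.123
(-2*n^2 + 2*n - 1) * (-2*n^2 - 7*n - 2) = 4*n^4 + 10*n^3 - 8*n^2 + 3*n + 2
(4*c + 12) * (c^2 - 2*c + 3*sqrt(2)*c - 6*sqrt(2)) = 4*c^3 + 4*c^2 + 12*sqrt(2)*c^2 - 24*c + 12*sqrt(2)*c - 72*sqrt(2)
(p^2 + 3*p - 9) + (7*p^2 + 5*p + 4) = 8*p^2 + 8*p - 5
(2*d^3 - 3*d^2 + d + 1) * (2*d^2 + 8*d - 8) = 4*d^5 + 10*d^4 - 38*d^3 + 34*d^2 - 8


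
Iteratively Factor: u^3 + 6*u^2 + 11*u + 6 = (u + 1)*(u^2 + 5*u + 6) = (u + 1)*(u + 2)*(u + 3)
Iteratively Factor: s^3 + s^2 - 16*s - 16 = (s + 1)*(s^2 - 16) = (s + 1)*(s + 4)*(s - 4)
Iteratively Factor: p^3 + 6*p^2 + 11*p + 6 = (p + 3)*(p^2 + 3*p + 2) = (p + 2)*(p + 3)*(p + 1)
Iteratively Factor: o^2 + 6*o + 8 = (o + 2)*(o + 4)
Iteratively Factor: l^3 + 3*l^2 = (l + 3)*(l^2) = l*(l + 3)*(l)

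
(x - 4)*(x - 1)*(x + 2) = x^3 - 3*x^2 - 6*x + 8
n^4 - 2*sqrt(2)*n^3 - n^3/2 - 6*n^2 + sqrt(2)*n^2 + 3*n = n*(n - 1/2)*(n - 3*sqrt(2))*(n + sqrt(2))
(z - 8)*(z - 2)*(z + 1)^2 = z^4 - 8*z^3 - 3*z^2 + 22*z + 16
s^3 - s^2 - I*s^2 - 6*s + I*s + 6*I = (s - 3)*(s + 2)*(s - I)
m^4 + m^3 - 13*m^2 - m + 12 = (m - 3)*(m - 1)*(m + 1)*(m + 4)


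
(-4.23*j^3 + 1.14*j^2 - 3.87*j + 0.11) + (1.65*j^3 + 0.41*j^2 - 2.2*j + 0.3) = -2.58*j^3 + 1.55*j^2 - 6.07*j + 0.41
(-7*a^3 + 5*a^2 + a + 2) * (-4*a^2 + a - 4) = 28*a^5 - 27*a^4 + 29*a^3 - 27*a^2 - 2*a - 8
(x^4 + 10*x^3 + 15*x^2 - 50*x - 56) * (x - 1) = x^5 + 9*x^4 + 5*x^3 - 65*x^2 - 6*x + 56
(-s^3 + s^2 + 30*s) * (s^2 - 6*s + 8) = -s^5 + 7*s^4 + 16*s^3 - 172*s^2 + 240*s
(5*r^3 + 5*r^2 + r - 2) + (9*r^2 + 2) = 5*r^3 + 14*r^2 + r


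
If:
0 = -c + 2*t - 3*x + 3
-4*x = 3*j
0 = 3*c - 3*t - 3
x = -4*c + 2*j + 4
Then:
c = 25/47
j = -32/47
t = -22/47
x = 24/47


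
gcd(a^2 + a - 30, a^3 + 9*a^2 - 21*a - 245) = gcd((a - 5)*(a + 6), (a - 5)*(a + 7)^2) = a - 5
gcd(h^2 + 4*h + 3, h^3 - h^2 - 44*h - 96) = h + 3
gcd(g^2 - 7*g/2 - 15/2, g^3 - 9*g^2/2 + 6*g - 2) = 1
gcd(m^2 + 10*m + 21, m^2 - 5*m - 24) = m + 3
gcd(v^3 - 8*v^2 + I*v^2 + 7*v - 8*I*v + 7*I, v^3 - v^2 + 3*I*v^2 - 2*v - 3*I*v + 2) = v^2 + v*(-1 + I) - I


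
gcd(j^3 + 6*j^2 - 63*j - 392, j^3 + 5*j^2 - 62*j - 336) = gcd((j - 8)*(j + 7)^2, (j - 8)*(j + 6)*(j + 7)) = j^2 - j - 56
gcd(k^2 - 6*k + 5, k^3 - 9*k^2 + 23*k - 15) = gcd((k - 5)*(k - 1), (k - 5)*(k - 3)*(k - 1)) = k^2 - 6*k + 5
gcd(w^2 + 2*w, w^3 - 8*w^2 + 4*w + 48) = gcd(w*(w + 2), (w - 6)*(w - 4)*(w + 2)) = w + 2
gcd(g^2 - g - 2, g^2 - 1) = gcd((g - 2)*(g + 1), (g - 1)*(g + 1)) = g + 1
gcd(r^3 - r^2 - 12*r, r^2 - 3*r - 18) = r + 3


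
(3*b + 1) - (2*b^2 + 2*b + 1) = -2*b^2 + b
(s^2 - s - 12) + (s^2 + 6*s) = 2*s^2 + 5*s - 12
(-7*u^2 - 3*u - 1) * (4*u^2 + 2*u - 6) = -28*u^4 - 26*u^3 + 32*u^2 + 16*u + 6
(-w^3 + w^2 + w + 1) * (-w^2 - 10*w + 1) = w^5 + 9*w^4 - 12*w^3 - 10*w^2 - 9*w + 1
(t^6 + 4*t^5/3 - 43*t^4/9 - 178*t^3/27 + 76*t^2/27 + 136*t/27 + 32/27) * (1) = t^6 + 4*t^5/3 - 43*t^4/9 - 178*t^3/27 + 76*t^2/27 + 136*t/27 + 32/27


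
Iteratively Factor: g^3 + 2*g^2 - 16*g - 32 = (g + 4)*(g^2 - 2*g - 8) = (g - 4)*(g + 4)*(g + 2)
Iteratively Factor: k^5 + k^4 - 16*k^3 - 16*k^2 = (k)*(k^4 + k^3 - 16*k^2 - 16*k) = k*(k - 4)*(k^3 + 5*k^2 + 4*k) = k^2*(k - 4)*(k^2 + 5*k + 4) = k^2*(k - 4)*(k + 1)*(k + 4)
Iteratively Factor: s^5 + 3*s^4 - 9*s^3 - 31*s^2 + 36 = (s - 1)*(s^4 + 4*s^3 - 5*s^2 - 36*s - 36) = (s - 1)*(s + 3)*(s^3 + s^2 - 8*s - 12) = (s - 1)*(s + 2)*(s + 3)*(s^2 - s - 6) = (s - 3)*(s - 1)*(s + 2)*(s + 3)*(s + 2)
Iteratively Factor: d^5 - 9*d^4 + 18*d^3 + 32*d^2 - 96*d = (d - 4)*(d^4 - 5*d^3 - 2*d^2 + 24*d) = (d - 4)*(d + 2)*(d^3 - 7*d^2 + 12*d) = (d - 4)^2*(d + 2)*(d^2 - 3*d) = d*(d - 4)^2*(d + 2)*(d - 3)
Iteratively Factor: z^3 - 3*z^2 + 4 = (z + 1)*(z^2 - 4*z + 4) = (z - 2)*(z + 1)*(z - 2)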